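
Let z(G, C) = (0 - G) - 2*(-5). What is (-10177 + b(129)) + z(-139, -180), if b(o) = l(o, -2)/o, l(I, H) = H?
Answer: -1293614/129 ≈ -10028.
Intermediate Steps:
z(G, C) = 10 - G (z(G, C) = -G + 10 = 10 - G)
b(o) = -2/o
(-10177 + b(129)) + z(-139, -180) = (-10177 - 2/129) + (10 - 1*(-139)) = (-10177 - 2*1/129) + (10 + 139) = (-10177 - 2/129) + 149 = -1312835/129 + 149 = -1293614/129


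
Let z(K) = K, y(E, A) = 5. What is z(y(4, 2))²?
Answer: 25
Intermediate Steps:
z(y(4, 2))² = 5² = 25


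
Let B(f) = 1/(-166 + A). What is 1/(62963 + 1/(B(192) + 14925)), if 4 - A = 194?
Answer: 5313299/334541245293 ≈ 1.5882e-5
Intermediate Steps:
A = -190 (A = 4 - 1*194 = 4 - 194 = -190)
B(f) = -1/356 (B(f) = 1/(-166 - 190) = 1/(-356) = -1/356)
1/(62963 + 1/(B(192) + 14925)) = 1/(62963 + 1/(-1/356 + 14925)) = 1/(62963 + 1/(5313299/356)) = 1/(62963 + 356/5313299) = 1/(334541245293/5313299) = 5313299/334541245293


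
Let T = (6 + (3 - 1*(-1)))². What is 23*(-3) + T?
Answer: 31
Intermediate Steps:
T = 100 (T = (6 + (3 + 1))² = (6 + 4)² = 10² = 100)
23*(-3) + T = 23*(-3) + 100 = -69 + 100 = 31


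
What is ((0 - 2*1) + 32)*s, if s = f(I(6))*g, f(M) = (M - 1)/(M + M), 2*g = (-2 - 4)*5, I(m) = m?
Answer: -375/2 ≈ -187.50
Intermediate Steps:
g = -15 (g = ((-2 - 4)*5)/2 = (-6*5)/2 = (½)*(-30) = -15)
f(M) = (-1 + M)/(2*M) (f(M) = (-1 + M)/((2*M)) = (-1 + M)*(1/(2*M)) = (-1 + M)/(2*M))
s = -25/4 (s = ((½)*(-1 + 6)/6)*(-15) = ((½)*(⅙)*5)*(-15) = (5/12)*(-15) = -25/4 ≈ -6.2500)
((0 - 2*1) + 32)*s = ((0 - 2*1) + 32)*(-25/4) = ((0 - 2) + 32)*(-25/4) = (-2 + 32)*(-25/4) = 30*(-25/4) = -375/2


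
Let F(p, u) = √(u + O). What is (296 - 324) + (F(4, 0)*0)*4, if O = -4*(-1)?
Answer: -28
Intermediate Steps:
O = 4
F(p, u) = √(4 + u) (F(p, u) = √(u + 4) = √(4 + u))
(296 - 324) + (F(4, 0)*0)*4 = (296 - 324) + (√(4 + 0)*0)*4 = -28 + (√4*0)*4 = -28 + (2*0)*4 = -28 + 0*4 = -28 + 0 = -28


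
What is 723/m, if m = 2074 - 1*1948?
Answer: 241/42 ≈ 5.7381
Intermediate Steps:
m = 126 (m = 2074 - 1948 = 126)
723/m = 723/126 = 723*(1/126) = 241/42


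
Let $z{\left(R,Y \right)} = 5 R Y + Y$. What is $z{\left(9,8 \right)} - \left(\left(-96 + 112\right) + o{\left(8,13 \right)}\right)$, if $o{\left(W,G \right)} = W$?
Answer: $344$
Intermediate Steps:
$z{\left(R,Y \right)} = Y + 5 R Y$ ($z{\left(R,Y \right)} = 5 R Y + Y = Y + 5 R Y$)
$z{\left(9,8 \right)} - \left(\left(-96 + 112\right) + o{\left(8,13 \right)}\right) = 8 \left(1 + 5 \cdot 9\right) - \left(\left(-96 + 112\right) + 8\right) = 8 \left(1 + 45\right) - \left(16 + 8\right) = 8 \cdot 46 - 24 = 368 - 24 = 344$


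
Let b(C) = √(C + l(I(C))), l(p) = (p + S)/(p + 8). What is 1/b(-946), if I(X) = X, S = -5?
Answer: -I*√831440386/886397 ≈ -0.03253*I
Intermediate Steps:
l(p) = (-5 + p)/(8 + p) (l(p) = (p - 5)/(p + 8) = (-5 + p)/(8 + p))
b(C) = √(C + (-5 + C)/(8 + C))
1/b(-946) = 1/(√((-5 - 946 - 946*(8 - 946))/(8 - 946))) = 1/(√((-5 - 946 - 946*(-938))/(-938))) = 1/(√(-(-5 - 946 + 887348)/938)) = 1/(√(-1/938*886397)) = 1/(√(-886397/938)) = 1/(I*√831440386/938) = -I*√831440386/886397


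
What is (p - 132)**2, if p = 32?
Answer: 10000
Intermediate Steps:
(p - 132)**2 = (32 - 132)**2 = (-100)**2 = 10000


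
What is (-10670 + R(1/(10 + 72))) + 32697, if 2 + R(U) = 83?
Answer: 22108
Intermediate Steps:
R(U) = 81 (R(U) = -2 + 83 = 81)
(-10670 + R(1/(10 + 72))) + 32697 = (-10670 + 81) + 32697 = -10589 + 32697 = 22108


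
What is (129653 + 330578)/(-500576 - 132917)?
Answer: -460231/633493 ≈ -0.72650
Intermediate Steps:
(129653 + 330578)/(-500576 - 132917) = 460231/(-633493) = 460231*(-1/633493) = -460231/633493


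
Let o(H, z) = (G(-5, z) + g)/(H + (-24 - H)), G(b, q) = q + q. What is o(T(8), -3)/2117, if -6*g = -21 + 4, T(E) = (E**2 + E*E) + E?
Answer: 19/304848 ≈ 6.2326e-5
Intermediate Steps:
T(E) = E + 2*E**2 (T(E) = (E**2 + E**2) + E = 2*E**2 + E = E + 2*E**2)
g = 17/6 (g = -(-21 + 4)/6 = -1/6*(-17) = 17/6 ≈ 2.8333)
G(b, q) = 2*q
o(H, z) = -17/144 - z/12 (o(H, z) = (2*z + 17/6)/(H + (-24 - H)) = (17/6 + 2*z)/(-24) = (17/6 + 2*z)*(-1/24) = -17/144 - z/12)
o(T(8), -3)/2117 = (-17/144 - 1/12*(-3))/2117 = (-17/144 + 1/4)*(1/2117) = (19/144)*(1/2117) = 19/304848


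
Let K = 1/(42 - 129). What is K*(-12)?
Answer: 4/29 ≈ 0.13793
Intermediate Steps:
K = -1/87 (K = 1/(-87) = -1/87 ≈ -0.011494)
K*(-12) = -1/87*(-12) = 4/29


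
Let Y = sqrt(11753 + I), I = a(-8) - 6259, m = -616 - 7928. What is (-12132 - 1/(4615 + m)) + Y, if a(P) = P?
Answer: -47666627/3929 + sqrt(5486) ≈ -12058.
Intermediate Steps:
m = -8544
I = -6267 (I = -8 - 6259 = -6267)
Y = sqrt(5486) (Y = sqrt(11753 - 6267) = sqrt(5486) ≈ 74.068)
(-12132 - 1/(4615 + m)) + Y = (-12132 - 1/(4615 - 8544)) + sqrt(5486) = (-12132 - 1/(-3929)) + sqrt(5486) = (-12132 - 1*(-1/3929)) + sqrt(5486) = (-12132 + 1/3929) + sqrt(5486) = -47666627/3929 + sqrt(5486)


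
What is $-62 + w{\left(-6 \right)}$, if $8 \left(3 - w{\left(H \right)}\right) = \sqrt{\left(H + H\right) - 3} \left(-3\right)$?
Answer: $-59 + \frac{3 i \sqrt{15}}{8} \approx -59.0 + 1.4524 i$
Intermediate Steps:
$w{\left(H \right)} = 3 + \frac{3 \sqrt{-3 + 2 H}}{8}$ ($w{\left(H \right)} = 3 - \frac{\sqrt{\left(H + H\right) - 3} \left(-3\right)}{8} = 3 - \frac{\sqrt{2 H - 3} \left(-3\right)}{8} = 3 - \frac{\sqrt{-3 + 2 H} \left(-3\right)}{8} = 3 - \frac{\left(-3\right) \sqrt{-3 + 2 H}}{8} = 3 + \frac{3 \sqrt{-3 + 2 H}}{8}$)
$-62 + w{\left(-6 \right)} = -62 + \left(3 + \frac{3 \sqrt{-3 + 2 \left(-6\right)}}{8}\right) = -62 + \left(3 + \frac{3 \sqrt{-3 - 12}}{8}\right) = -62 + \left(3 + \frac{3 \sqrt{-15}}{8}\right) = -62 + \left(3 + \frac{3 i \sqrt{15}}{8}\right) = -59 + \frac{3 i \sqrt{15}}{8}$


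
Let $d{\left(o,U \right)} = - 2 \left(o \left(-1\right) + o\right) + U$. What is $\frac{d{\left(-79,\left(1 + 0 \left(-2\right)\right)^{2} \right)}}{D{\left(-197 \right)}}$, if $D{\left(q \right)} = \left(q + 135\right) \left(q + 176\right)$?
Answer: $\frac{1}{1302} \approx 0.00076805$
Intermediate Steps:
$d{\left(o,U \right)} = U$ ($d{\left(o,U \right)} = - 2 \left(- o + o\right) + U = \left(-2\right) 0 + U = 0 + U = U$)
$D{\left(q \right)} = \left(135 + q\right) \left(176 + q\right)$
$\frac{d{\left(-79,\left(1 + 0 \left(-2\right)\right)^{2} \right)}}{D{\left(-197 \right)}} = \frac{\left(1 + 0 \left(-2\right)\right)^{2}}{23760 + \left(-197\right)^{2} + 311 \left(-197\right)} = \frac{\left(1 + 0\right)^{2}}{23760 + 38809 - 61267} = \frac{1^{2}}{1302} = 1 \cdot \frac{1}{1302} = \frac{1}{1302}$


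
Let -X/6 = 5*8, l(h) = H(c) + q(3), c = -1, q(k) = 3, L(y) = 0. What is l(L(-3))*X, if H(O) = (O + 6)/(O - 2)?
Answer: -320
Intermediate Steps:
H(O) = (6 + O)/(-2 + O)
l(h) = 4/3 (l(h) = (6 - 1)/(-2 - 1) + 3 = 5/(-3) + 3 = -⅓*5 + 3 = -5/3 + 3 = 4/3)
X = -240 (X = -30*8 = -6*40 = -240)
l(L(-3))*X = (4/3)*(-240) = -320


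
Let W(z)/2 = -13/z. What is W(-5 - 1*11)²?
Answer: 169/64 ≈ 2.6406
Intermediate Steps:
W(z) = -26/z (W(z) = 2*(-13/z) = -26/z)
W(-5 - 1*11)² = (-26/(-5 - 1*11))² = (-26/(-5 - 11))² = (-26/(-16))² = (-26*(-1/16))² = (13/8)² = 169/64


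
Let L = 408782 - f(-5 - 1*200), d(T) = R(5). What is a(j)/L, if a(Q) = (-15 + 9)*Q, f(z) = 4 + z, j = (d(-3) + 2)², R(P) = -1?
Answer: -6/408983 ≈ -1.4671e-5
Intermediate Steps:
d(T) = -1
j = 1 (j = (-1 + 2)² = 1² = 1)
a(Q) = -6*Q
L = 408983 (L = 408782 - (4 + (-5 - 1*200)) = 408782 - (4 + (-5 - 200)) = 408782 - (4 - 205) = 408782 - 1*(-201) = 408782 + 201 = 408983)
a(j)/L = -6*1/408983 = -6/408983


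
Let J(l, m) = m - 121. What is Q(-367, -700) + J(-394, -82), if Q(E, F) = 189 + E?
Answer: -381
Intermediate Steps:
J(l, m) = -121 + m
Q(-367, -700) + J(-394, -82) = (189 - 367) + (-121 - 82) = -178 - 203 = -381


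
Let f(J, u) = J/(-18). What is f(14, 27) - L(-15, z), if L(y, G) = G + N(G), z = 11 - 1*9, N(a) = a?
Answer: -43/9 ≈ -4.7778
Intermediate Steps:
z = 2 (z = 11 - 9 = 2)
L(y, G) = 2*G (L(y, G) = G + G = 2*G)
f(J, u) = -J/18 (f(J, u) = J*(-1/18) = -J/18)
f(14, 27) - L(-15, z) = -1/18*14 - 2*2 = -7/9 - 1*4 = -7/9 - 4 = -43/9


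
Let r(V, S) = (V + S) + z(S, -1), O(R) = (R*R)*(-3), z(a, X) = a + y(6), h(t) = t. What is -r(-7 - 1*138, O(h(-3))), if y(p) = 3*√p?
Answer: 199 - 3*√6 ≈ 191.65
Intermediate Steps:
z(a, X) = a + 3*√6
O(R) = -3*R² (O(R) = R²*(-3) = -3*R²)
r(V, S) = V + 2*S + 3*√6 (r(V, S) = (V + S) + (S + 3*√6) = (S + V) + (S + 3*√6) = V + 2*S + 3*√6)
-r(-7 - 1*138, O(h(-3))) = -((-7 - 1*138) + 2*(-3*(-3)²) + 3*√6) = -((-7 - 138) + 2*(-3*9) + 3*√6) = -(-145 + 2*(-27) + 3*√6) = -(-145 - 54 + 3*√6) = -(-199 + 3*√6) = 199 - 3*√6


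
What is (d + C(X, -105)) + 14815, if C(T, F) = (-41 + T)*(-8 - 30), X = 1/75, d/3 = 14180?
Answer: 4418437/75 ≈ 58913.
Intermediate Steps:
d = 42540 (d = 3*14180 = 42540)
X = 1/75 ≈ 0.013333
C(T, F) = 1558 - 38*T (C(T, F) = (-41 + T)*(-38) = 1558 - 38*T)
(d + C(X, -105)) + 14815 = (42540 + (1558 - 38*1/75)) + 14815 = (42540 + (1558 - 38/75)) + 14815 = (42540 + 116812/75) + 14815 = 3307312/75 + 14815 = 4418437/75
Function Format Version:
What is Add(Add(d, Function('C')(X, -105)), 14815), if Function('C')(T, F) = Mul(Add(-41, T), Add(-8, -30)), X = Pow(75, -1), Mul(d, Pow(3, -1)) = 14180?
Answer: Rational(4418437, 75) ≈ 58913.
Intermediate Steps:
d = 42540 (d = Mul(3, 14180) = 42540)
X = Rational(1, 75) ≈ 0.013333
Function('C')(T, F) = Add(1558, Mul(-38, T)) (Function('C')(T, F) = Mul(Add(-41, T), -38) = Add(1558, Mul(-38, T)))
Add(Add(d, Function('C')(X, -105)), 14815) = Add(Add(42540, Add(1558, Mul(-38, Rational(1, 75)))), 14815) = Add(Add(42540, Add(1558, Rational(-38, 75))), 14815) = Add(Add(42540, Rational(116812, 75)), 14815) = Add(Rational(3307312, 75), 14815) = Rational(4418437, 75)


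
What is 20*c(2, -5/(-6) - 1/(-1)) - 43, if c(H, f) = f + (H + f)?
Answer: 211/3 ≈ 70.333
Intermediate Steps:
c(H, f) = H + 2*f
20*c(2, -5/(-6) - 1/(-1)) - 43 = 20*(2 + 2*(-5/(-6) - 1/(-1))) - 43 = 20*(2 + 2*(-5*(-⅙) - 1*(-1))) - 43 = 20*(2 + 2*(⅚ + 1)) - 43 = 20*(2 + 2*(11/6)) - 43 = 20*(2 + 11/3) - 43 = 20*(17/3) - 43 = 340/3 - 43 = 211/3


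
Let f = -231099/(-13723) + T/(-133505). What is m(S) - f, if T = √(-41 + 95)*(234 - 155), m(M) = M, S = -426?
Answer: -6077097/13723 + 237*√6/133505 ≈ -442.84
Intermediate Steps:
T = 237*√6 (T = √54*79 = (3*√6)*79 = 237*√6 ≈ 580.53)
f = 231099/13723 - 237*√6/133505 (f = -231099/(-13723) + (237*√6)/(-133505) = -231099*(-1/13723) + (237*√6)*(-1/133505) = 231099/13723 - 237*√6/133505 ≈ 16.836)
m(S) - f = -426 - (231099/13723 - 237*√6/133505) = -426 + (-231099/13723 + 237*√6/133505) = -6077097/13723 + 237*√6/133505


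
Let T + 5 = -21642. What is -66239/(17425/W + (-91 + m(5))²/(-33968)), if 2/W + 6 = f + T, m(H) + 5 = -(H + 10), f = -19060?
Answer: 2250006352/12048857652921 ≈ 0.00018674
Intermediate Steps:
T = -21647 (T = -5 - 21642 = -21647)
m(H) = -15 - H (m(H) = -5 - (H + 10) = -5 - (10 + H) = -5 + (-10 - H) = -15 - H)
W = -2/40713 (W = 2/(-6 + (-19060 - 21647)) = 2/(-6 - 40707) = 2/(-40713) = 2*(-1/40713) = -2/40713 ≈ -4.9124e-5)
-66239/(17425/W + (-91 + m(5))²/(-33968)) = -66239/(17425/(-2/40713) + (-91 + (-15 - 1*5))²/(-33968)) = -66239/(17425*(-40713/2) + (-91 + (-15 - 5))²*(-1/33968)) = -66239/(-709424025/2 + (-91 - 20)²*(-1/33968)) = -66239/(-709424025/2 + (-111)²*(-1/33968)) = -66239/(-709424025/2 + 12321*(-1/33968)) = -66239/(-709424025/2 - 12321/33968) = -66239/(-12048857652921/33968) = -66239*(-33968/12048857652921) = 2250006352/12048857652921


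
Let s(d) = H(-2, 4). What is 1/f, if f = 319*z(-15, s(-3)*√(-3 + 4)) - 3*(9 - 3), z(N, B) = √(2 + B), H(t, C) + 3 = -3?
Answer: -9/203684 - 319*I/203684 ≈ -4.4186e-5 - 0.0015662*I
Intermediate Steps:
H(t, C) = -6 (H(t, C) = -3 - 3 = -6)
s(d) = -6
f = -18 + 638*I (f = 319*√(2 - 6*√(-3 + 4)) - 3*(9 - 3) = 319*√(2 - 6*√1) - 3*6 = 319*√(2 - 6*1) - 18 = 319*√(2 - 6) - 18 = 319*√(-4) - 18 = 319*(2*I) - 18 = 638*I - 18 = -18 + 638*I ≈ -18.0 + 638.0*I)
1/f = 1/(-18 + 638*I) = (-18 - 638*I)/407368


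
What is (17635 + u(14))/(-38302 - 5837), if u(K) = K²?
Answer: -17831/44139 ≈ -0.40397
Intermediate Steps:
(17635 + u(14))/(-38302 - 5837) = (17635 + 14²)/(-38302 - 5837) = (17635 + 196)/(-44139) = 17831*(-1/44139) = -17831/44139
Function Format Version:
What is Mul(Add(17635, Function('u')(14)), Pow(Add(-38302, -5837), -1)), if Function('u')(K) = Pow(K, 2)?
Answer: Rational(-17831, 44139) ≈ -0.40397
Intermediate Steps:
Mul(Add(17635, Function('u')(14)), Pow(Add(-38302, -5837), -1)) = Mul(Add(17635, Pow(14, 2)), Pow(Add(-38302, -5837), -1)) = Mul(Add(17635, 196), Pow(-44139, -1)) = Mul(17831, Rational(-1, 44139)) = Rational(-17831, 44139)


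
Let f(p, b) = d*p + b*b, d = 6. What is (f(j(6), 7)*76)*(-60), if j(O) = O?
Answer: -387600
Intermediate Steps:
f(p, b) = b**2 + 6*p (f(p, b) = 6*p + b*b = 6*p + b**2 = b**2 + 6*p)
(f(j(6), 7)*76)*(-60) = ((7**2 + 6*6)*76)*(-60) = ((49 + 36)*76)*(-60) = (85*76)*(-60) = 6460*(-60) = -387600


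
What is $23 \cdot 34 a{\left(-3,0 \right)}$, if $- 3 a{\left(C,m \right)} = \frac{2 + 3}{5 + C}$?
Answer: $- \frac{1955}{3} \approx -651.67$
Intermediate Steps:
$a{\left(C,m \right)} = - \frac{5}{3 \left(5 + C\right)}$ ($a{\left(C,m \right)} = - \frac{\left(2 + 3\right) \frac{1}{5 + C}}{3} = - \frac{5 \frac{1}{5 + C}}{3} = - \frac{5}{3 \left(5 + C\right)}$)
$23 \cdot 34 a{\left(-3,0 \right)} = 23 \cdot 34 \left(- \frac{5}{15 + 3 \left(-3\right)}\right) = 782 \left(- \frac{5}{15 - 9}\right) = 782 \left(- \frac{5}{6}\right) = - \frac{1955}{3}$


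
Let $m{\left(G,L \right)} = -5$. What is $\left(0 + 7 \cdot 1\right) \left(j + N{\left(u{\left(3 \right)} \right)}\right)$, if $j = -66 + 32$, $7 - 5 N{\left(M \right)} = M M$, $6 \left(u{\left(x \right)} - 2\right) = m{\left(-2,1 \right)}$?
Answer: $- \frac{41419}{180} \approx -230.11$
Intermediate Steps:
$u{\left(x \right)} = \frac{7}{6}$ ($u{\left(x \right)} = 2 + \frac{1}{6} \left(-5\right) = 2 - \frac{5}{6} = \frac{7}{6}$)
$N{\left(M \right)} = \frac{7}{5} - \frac{M^{2}}{5}$ ($N{\left(M \right)} = \frac{7}{5} - \frac{M M}{5} = \frac{7}{5} - \frac{M^{2}}{5}$)
$j = -34$
$\left(0 + 7 \cdot 1\right) \left(j + N{\left(u{\left(3 \right)} \right)}\right) = \left(0 + 7 \cdot 1\right) \left(-34 + \left(\frac{7}{5} - \frac{\left(\frac{7}{6}\right)^{2}}{5}\right)\right) = \left(0 + 7\right) \left(-34 + \left(\frac{7}{5} - \frac{49}{180}\right)\right) = 7 \left(-34 + \left(\frac{7}{5} - \frac{49}{180}\right)\right) = 7 \left(-34 + \frac{203}{180}\right) = 7 \left(- \frac{5917}{180}\right) = - \frac{41419}{180}$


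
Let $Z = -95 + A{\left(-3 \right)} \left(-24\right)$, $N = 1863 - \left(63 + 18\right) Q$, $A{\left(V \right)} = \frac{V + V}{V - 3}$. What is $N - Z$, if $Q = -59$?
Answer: $6761$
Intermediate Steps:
$A{\left(V \right)} = \frac{2 V}{-3 + V}$
$N = 6642$ ($N = 1863 - \left(63 + 18\right) \left(-59\right) = 1863 - 81 \left(-59\right) = 1863 - -4779 = 1863 + 4779 = 6642$)
$Z = -119$ ($Z = -95 + 2 \left(-3\right) \frac{1}{-3 - 3} \left(-24\right) = -95 + 2 \left(-3\right) \frac{1}{-6} \left(-24\right) = -95 + 2 \left(-3\right) \left(- \frac{1}{6}\right) \left(-24\right) = -95 + 1 \left(-24\right) = -95 - 24 = -119$)
$N - Z = 6642 - -119 = 6642 + 119 = 6761$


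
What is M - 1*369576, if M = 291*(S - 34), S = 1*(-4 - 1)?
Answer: -380925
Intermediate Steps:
S = -5 (S = 1*(-5) = -5)
M = -11349 (M = 291*(-5 - 34) = 291*(-39) = -11349)
M - 1*369576 = -11349 - 1*369576 = -11349 - 369576 = -380925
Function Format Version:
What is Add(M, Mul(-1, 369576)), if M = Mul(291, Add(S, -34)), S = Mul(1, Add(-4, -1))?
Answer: -380925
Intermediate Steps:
S = -5 (S = Mul(1, -5) = -5)
M = -11349 (M = Mul(291, Add(-5, -34)) = Mul(291, -39) = -11349)
Add(M, Mul(-1, 369576)) = Add(-11349, Mul(-1, 369576)) = Add(-11349, -369576) = -380925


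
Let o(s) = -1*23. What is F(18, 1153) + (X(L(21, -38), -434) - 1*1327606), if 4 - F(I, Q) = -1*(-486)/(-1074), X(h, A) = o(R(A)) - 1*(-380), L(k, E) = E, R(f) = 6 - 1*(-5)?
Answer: -237576774/179 ≈ -1.3272e+6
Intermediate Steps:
R(f) = 11 (R(f) = 6 + 5 = 11)
o(s) = -23
X(h, A) = 357 (X(h, A) = -23 - 1*(-380) = -23 + 380 = 357)
F(I, Q) = 797/179 (F(I, Q) = 4 - (-1*(-486))/(-1074) = 4 - 486*(-1)/1074 = 4 - 1*(-81/179) = 4 + 81/179 = 797/179)
F(18, 1153) + (X(L(21, -38), -434) - 1*1327606) = 797/179 + (357 - 1*1327606) = 797/179 + (357 - 1327606) = 797/179 - 1327249 = -237576774/179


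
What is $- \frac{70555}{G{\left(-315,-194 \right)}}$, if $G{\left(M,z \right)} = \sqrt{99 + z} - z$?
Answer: $- \frac{13687670}{37731} + \frac{70555 i \sqrt{95}}{37731} \approx -362.77 + 18.226 i$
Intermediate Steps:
$- \frac{70555}{G{\left(-315,-194 \right)}} = - \frac{70555}{\sqrt{99 - 194} - -194} = - \frac{70555}{\sqrt{-95} + 194} = - \frac{70555}{i \sqrt{95} + 194} = - \frac{70555}{194 + i \sqrt{95}}$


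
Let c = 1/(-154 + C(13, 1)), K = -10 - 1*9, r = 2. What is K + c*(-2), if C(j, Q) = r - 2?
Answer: -1462/77 ≈ -18.987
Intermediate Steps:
K = -19 (K = -10 - 9 = -19)
C(j, Q) = 0 (C(j, Q) = 2 - 2 = 0)
c = -1/154 (c = 1/(-154 + 0) = 1/(-154) = -1/154 ≈ -0.0064935)
K + c*(-2) = -19 - 1/154*(-2) = -19 + 1/77 = -1462/77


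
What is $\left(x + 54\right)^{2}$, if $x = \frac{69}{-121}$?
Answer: $\frac{41796225}{14641} \approx 2854.7$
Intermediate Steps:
$x = - \frac{69}{121}$ ($x = 69 \left(- \frac{1}{121}\right) = - \frac{69}{121} \approx -0.57025$)
$\left(x + 54\right)^{2} = \left(- \frac{69}{121} + 54\right)^{2} = \left(\frac{6465}{121}\right)^{2} = \frac{41796225}{14641}$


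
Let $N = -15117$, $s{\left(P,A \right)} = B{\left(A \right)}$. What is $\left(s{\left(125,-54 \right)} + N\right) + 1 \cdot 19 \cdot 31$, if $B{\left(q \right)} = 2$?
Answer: $-14526$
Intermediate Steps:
$s{\left(P,A \right)} = 2$
$\left(s{\left(125,-54 \right)} + N\right) + 1 \cdot 19 \cdot 31 = \left(2 - 15117\right) + 1 \cdot 19 \cdot 31 = -15115 + 19 \cdot 31 = -15115 + 589 = -14526$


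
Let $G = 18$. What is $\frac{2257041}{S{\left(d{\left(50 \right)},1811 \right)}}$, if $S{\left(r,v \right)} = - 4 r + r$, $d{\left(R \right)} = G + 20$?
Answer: $- \frac{752347}{38} \approx -19799.0$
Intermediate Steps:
$d{\left(R \right)} = 38$ ($d{\left(R \right)} = 18 + 20 = 38$)
$S{\left(r,v \right)} = - 3 r$
$\frac{2257041}{S{\left(d{\left(50 \right)},1811 \right)}} = \frac{2257041}{\left(-3\right) 38} = \frac{2257041}{-114} = 2257041 \left(- \frac{1}{114}\right) = - \frac{752347}{38}$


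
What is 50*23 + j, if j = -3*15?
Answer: 1105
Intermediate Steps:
j = -45
50*23 + j = 50*23 - 45 = 1150 - 45 = 1105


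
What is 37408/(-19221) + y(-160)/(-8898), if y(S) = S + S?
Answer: -54450944/28504743 ≈ -1.9102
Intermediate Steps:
y(S) = 2*S
37408/(-19221) + y(-160)/(-8898) = 37408/(-19221) + (2*(-160))/(-8898) = 37408*(-1/19221) - 320*(-1/8898) = -37408/19221 + 160/4449 = -54450944/28504743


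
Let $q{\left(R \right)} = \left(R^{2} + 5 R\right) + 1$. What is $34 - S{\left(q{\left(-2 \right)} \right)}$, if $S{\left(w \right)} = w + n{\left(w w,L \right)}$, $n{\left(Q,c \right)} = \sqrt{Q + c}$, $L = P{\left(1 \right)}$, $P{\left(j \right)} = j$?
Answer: $39 - \sqrt{26} \approx 33.901$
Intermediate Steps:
$L = 1$
$q{\left(R \right)} = 1 + R^{2} + 5 R$
$S{\left(w \right)} = w + \sqrt{1 + w^{2}}$ ($S{\left(w \right)} = w + \sqrt{w w + 1} = w + \sqrt{w^{2} + 1} = w + \sqrt{1 + w^{2}}$)
$34 - S{\left(q{\left(-2 \right)} \right)} = 34 - \left(\left(1 + \left(-2\right)^{2} + 5 \left(-2\right)\right) + \sqrt{1 + \left(1 + \left(-2\right)^{2} + 5 \left(-2\right)\right)^{2}}\right) = 34 - \left(\left(1 + 4 - 10\right) + \sqrt{1 + \left(1 + 4 - 10\right)^{2}}\right) = 34 - \left(-5 + \sqrt{1 + \left(-5\right)^{2}}\right) = 34 - \left(-5 + \sqrt{1 + 25}\right) = 34 - \left(-5 + \sqrt{26}\right) = 34 + \left(5 - \sqrt{26}\right) = 39 - \sqrt{26}$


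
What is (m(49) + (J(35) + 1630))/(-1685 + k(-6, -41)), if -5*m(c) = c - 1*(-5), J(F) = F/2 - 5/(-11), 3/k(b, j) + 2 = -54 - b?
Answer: -900435/926783 ≈ -0.97157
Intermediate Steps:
k(b, j) = 3/(-56 - b) (k(b, j) = 3/(-2 + (-54 - b)) = 3/(-56 - b))
J(F) = 5/11 + F/2 (J(F) = F*(1/2) - 5*(-1/11) = F/2 + 5/11 = 5/11 + F/2)
m(c) = -1 - c/5 (m(c) = -(c - 1*(-5))/5 = -(c + 5)/5 = -(5 + c)/5 = -1 - c/5)
(m(49) + (J(35) + 1630))/(-1685 + k(-6, -41)) = ((-1 - 1/5*49) + ((5/11 + (1/2)*35) + 1630))/(-1685 - 3/(56 - 6)) = ((-1 - 49/5) + ((5/11 + 35/2) + 1630))/(-1685 - 3/50) = (-54/5 + (395/22 + 1630))/(-1685 - 3*1/50) = (-54/5 + 36255/22)/(-1685 - 3/50) = 180087/(110*(-84253/50)) = (180087/110)*(-50/84253) = -900435/926783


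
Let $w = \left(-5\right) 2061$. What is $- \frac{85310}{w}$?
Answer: $\frac{17062}{2061} \approx 8.2785$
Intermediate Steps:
$w = -10305$
$- \frac{85310}{w} = - \frac{85310}{-10305} = \left(-85310\right) \left(- \frac{1}{10305}\right) = \frac{17062}{2061}$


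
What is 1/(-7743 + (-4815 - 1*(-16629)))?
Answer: 1/4071 ≈ 0.00024564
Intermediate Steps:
1/(-7743 + (-4815 - 1*(-16629))) = 1/(-7743 + (-4815 + 16629)) = 1/(-7743 + 11814) = 1/4071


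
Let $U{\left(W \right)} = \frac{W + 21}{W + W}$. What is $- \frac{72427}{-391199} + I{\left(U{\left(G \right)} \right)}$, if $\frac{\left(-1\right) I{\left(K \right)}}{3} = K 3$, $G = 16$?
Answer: $- \frac{127951603}{12518368} \approx -10.221$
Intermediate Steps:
$U{\left(W \right)} = \frac{21 + W}{2 W}$
$I{\left(K \right)} = - 9 K$ ($I{\left(K \right)} = - 3 K 3 = - 3 \cdot 3 K = - 9 K$)
$- \frac{72427}{-391199} + I{\left(U{\left(G \right)} \right)} = - \frac{72427}{-391199} - 9 \frac{21 + 16}{2 \cdot 16} = \left(-72427\right) \left(- \frac{1}{391199}\right) - 9 \cdot \frac{1}{2} \cdot \frac{1}{16} \cdot 37 = \frac{72427}{391199} - \frac{333}{32} = - \frac{127951603}{12518368}$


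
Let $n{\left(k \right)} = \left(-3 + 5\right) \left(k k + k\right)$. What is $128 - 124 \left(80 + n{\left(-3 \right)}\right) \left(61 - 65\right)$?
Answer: $45760$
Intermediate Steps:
$n{\left(k \right)} = 2 k + 2 k^{2}$ ($n{\left(k \right)} = 2 \left(k^{2} + k\right) = 2 \left(k + k^{2}\right) = 2 k + 2 k^{2}$)
$128 - 124 \left(80 + n{\left(-3 \right)}\right) \left(61 - 65\right) = 128 - 124 \left(80 + 2 \left(-3\right) \left(1 - 3\right)\right) \left(61 - 65\right) = 128 - 124 \left(80 + 2 \left(-3\right) \left(-2\right)\right) \left(-4\right) = 128 - 124 \left(80 + 12\right) \left(-4\right) = 128 - 124 \cdot 92 \left(-4\right) = 128 - -45632 = 128 + 45632 = 45760$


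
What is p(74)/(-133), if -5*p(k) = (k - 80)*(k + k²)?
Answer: -6660/133 ≈ -50.075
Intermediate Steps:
p(k) = -(-80 + k)*(k + k²)/5 (p(k) = -(k - 80)*(k + k²)/5 = -(-80 + k)*(k + k²)/5)
p(74)/(-133) = ((⅕)*74*(80 - 1*74² + 79*74))/(-133) = ((⅕)*74*(80 - 1*5476 + 5846))*(-1/133) = ((⅕)*74*(80 - 5476 + 5846))*(-1/133) = ((⅕)*74*450)*(-1/133) = 6660*(-1/133) = -6660/133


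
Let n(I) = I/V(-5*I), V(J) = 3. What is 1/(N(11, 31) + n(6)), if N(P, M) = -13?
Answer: -1/11 ≈ -0.090909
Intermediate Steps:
n(I) = I/3
1/(N(11, 31) + n(6)) = 1/(-13 + (⅓)*6) = 1/(-13 + 2) = 1/(-11) = -1/11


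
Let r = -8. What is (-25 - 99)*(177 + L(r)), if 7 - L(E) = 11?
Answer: -21452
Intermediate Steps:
L(E) = -4 (L(E) = 7 - 1*11 = 7 - 11 = -4)
(-25 - 99)*(177 + L(r)) = (-25 - 99)*(177 - 4) = -124*173 = -21452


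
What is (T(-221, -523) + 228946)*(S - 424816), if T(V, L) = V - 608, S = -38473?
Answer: -105684096813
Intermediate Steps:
T(V, L) = -608 + V
(T(-221, -523) + 228946)*(S - 424816) = ((-608 - 221) + 228946)*(-38473 - 424816) = (-829 + 228946)*(-463289) = 228117*(-463289) = -105684096813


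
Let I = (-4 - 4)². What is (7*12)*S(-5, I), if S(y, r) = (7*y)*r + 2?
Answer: -187992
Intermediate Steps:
I = 64 (I = (-8)² = 64)
S(y, r) = 2 + 7*r*y (S(y, r) = 7*r*y + 2 = 2 + 7*r*y)
(7*12)*S(-5, I) = (7*12)*(2 + 7*64*(-5)) = 84*(2 - 2240) = 84*(-2238) = -187992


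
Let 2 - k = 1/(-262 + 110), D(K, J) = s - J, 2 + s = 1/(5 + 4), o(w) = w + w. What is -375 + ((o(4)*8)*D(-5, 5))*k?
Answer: -215405/171 ≈ -1259.7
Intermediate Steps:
o(w) = 2*w
s = -17/9 (s = -2 + 1/(5 + 4) = -2 + 1/9 = -17/9 ≈ -1.8889)
D(K, J) = -17/9 - J
k = 305/152 (k = 2 - 1/(-262 + 110) = 2 - 1/(-152) = 2 - 1*(-1/152) = 2 + 1/152 = 305/152 ≈ 2.0066)
-375 + ((o(4)*8)*D(-5, 5))*k = -375 + (((2*4)*8)*(-17/9 - 1*5))*(305/152) = -375 + ((8*8)*(-17/9 - 5))*(305/152) = -375 + (64*(-62/9))*(305/152) = -375 - 3968/9*305/152 = -375 - 151280/171 = -215405/171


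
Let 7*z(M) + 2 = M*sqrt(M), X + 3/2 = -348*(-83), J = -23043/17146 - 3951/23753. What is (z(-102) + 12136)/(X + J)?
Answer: 1729874814155/4116815506146 - 3461785973*I*sqrt(102)/6861359176910 ≈ 0.4202 - 0.0050955*I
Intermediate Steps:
J = -615084225/407268938 (J = -23043*1/17146 - 3951*1/23753 = -23043/17146 - 3951/23753 = -615084225/407268938 ≈ -1.5103)
X = 57765/2 (X = -3/2 - 348*(-83) = -3/2 + 28884 = 57765/2 ≈ 28883.)
z(M) = -2/7 + M**(3/2)/7 (z(M) = -2/7 + (M*sqrt(M))/7 = -2/7 + M**(3/2)/7)
(z(-102) + 12136)/(X + J) = ((-2/7 + (-102)**(3/2)/7) + 12136)/(57765/2 - 615084225/407268938) = ((-2/7 + (-102*I*sqrt(102))/7) + 12136)/(5881165008780/203634469) = ((-2/7 - 102*I*sqrt(102)/7) + 12136)*(203634469/5881165008780) = (84950/7 - 102*I*sqrt(102)/7)*(203634469/5881165008780) = 1729874814155/4116815506146 - 3461785973*I*sqrt(102)/6861359176910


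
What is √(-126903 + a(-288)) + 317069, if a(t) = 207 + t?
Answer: 317069 + 2*I*√31746 ≈ 3.1707e+5 + 356.35*I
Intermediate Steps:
√(-126903 + a(-288)) + 317069 = √(-126903 + (207 - 288)) + 317069 = √(-126903 - 81) + 317069 = √(-126984) + 317069 = 2*I*√31746 + 317069 = 317069 + 2*I*√31746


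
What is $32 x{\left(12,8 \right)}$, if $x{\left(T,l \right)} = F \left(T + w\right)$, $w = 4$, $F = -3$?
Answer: $-1536$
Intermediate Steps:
$x{\left(T,l \right)} = -12 - 3 T$ ($x{\left(T,l \right)} = - 3 \left(T + 4\right) = - 3 \left(4 + T\right) = -12 - 3 T$)
$32 x{\left(12,8 \right)} = 32 \left(-12 - 36\right) = 32 \left(-48\right) = -1536$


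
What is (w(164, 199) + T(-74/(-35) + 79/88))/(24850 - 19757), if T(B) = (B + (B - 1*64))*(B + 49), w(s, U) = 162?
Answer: -13534470351/24157117600 ≈ -0.56027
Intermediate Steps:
T(B) = (-64 + 2*B)*(49 + B) (T(B) = (B + (B - 64))*(49 + B) = (B + (-64 + B))*(49 + B) = (-64 + 2*B)*(49 + B))
(w(164, 199) + T(-74/(-35) + 79/88))/(24850 - 19757) = (162 + (-3136 + 2*(-74/(-35) + 79/88)² + 34*(-74/(-35) + 79/88)))/(24850 - 19757) = (162 + (-3136 + 2*(-74*(-1/35) + 79*(1/88))² + 34*(-74*(-1/35) + 79*(1/88))))/5093 = (162 + (-3136 + 2*(74/35 + 79/88)² + 34*(74/35 + 79/88)))*(1/5093) = (162 + (-3136 + 2*(9277/3080)² + 34*(9277/3080)))*(1/5093) = (162 + (-3136 + 2*(86062729/9486400) + 157709/1540))*(1/5093) = (162 + (-3136 + 86062729/4743200 + 157709/1540))*(1/5093) = (162 - 14302868751/4743200)*(1/5093) = -13534470351/4743200*1/5093 = -13534470351/24157117600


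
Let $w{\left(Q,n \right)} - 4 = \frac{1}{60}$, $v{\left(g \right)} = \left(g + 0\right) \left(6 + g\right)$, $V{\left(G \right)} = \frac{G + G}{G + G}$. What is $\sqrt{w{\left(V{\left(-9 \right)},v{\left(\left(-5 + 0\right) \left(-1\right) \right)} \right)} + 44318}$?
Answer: $\frac{\sqrt{39889815}}{30} \approx 210.53$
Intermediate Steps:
$V{\left(G \right)} = 1$ ($V{\left(G \right)} = \frac{2 G}{2 G} = 2 G \frac{1}{2 G} = 1$)
$v{\left(g \right)} = g \left(6 + g\right)$
$w{\left(Q,n \right)} = \frac{241}{60}$ ($w{\left(Q,n \right)} = 4 + \frac{1}{60} = \frac{241}{60}$)
$\sqrt{w{\left(V{\left(-9 \right)},v{\left(\left(-5 + 0\right) \left(-1\right) \right)} \right)} + 44318} = \sqrt{\frac{241}{60} + 44318} = \sqrt{\frac{2659321}{60}} = \frac{\sqrt{39889815}}{30}$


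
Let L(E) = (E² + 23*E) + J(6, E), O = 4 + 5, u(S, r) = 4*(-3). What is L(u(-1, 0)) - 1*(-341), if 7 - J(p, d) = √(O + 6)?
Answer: 216 - √15 ≈ 212.13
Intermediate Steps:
u(S, r) = -12
O = 9
J(p, d) = 7 - √15 (J(p, d) = 7 - √(9 + 6) = 7 - √15)
L(E) = 7 + E² - √15 + 23*E (L(E) = (E² + 23*E) + (7 - √15) = 7 + E² - √15 + 23*E)
L(u(-1, 0)) - 1*(-341) = (7 + (-12)² - √15 + 23*(-12)) - 1*(-341) = (7 + 144 - √15 - 276) + 341 = (-125 - √15) + 341 = 216 - √15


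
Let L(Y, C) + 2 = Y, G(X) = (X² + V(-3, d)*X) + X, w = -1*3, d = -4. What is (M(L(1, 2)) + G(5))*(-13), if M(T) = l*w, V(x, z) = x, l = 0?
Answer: -195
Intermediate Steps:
w = -3
G(X) = X² - 2*X (G(X) = (X² - 3*X) + X = X² - 2*X)
L(Y, C) = -2 + Y
M(T) = 0 (M(T) = 0*(-3) = 0)
(M(L(1, 2)) + G(5))*(-13) = (0 + 5*(-2 + 5))*(-13) = (0 + 5*3)*(-13) = (0 + 15)*(-13) = 15*(-13) = -195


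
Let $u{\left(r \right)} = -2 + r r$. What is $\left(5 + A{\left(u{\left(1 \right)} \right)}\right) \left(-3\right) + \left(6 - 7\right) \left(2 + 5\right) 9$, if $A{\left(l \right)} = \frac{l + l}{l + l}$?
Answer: $-81$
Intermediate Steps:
$u{\left(r \right)} = -2 + r^{2}$
$A{\left(l \right)} = 1$ ($A{\left(l \right)} = \frac{2 l}{2 l} = 2 l \frac{1}{2 l} = 1$)
$\left(5 + A{\left(u{\left(1 \right)} \right)}\right) \left(-3\right) + \left(6 - 7\right) \left(2 + 5\right) 9 = \left(5 + 1\right) \left(-3\right) + \left(6 - 7\right) \left(2 + 5\right) 9 = 6 \left(-3\right) + \left(-1\right) 7 \cdot 9 = -18 - 63 = -81$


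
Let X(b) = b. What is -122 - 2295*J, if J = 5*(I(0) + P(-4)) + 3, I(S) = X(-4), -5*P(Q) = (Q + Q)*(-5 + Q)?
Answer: 204133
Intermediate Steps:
P(Q) = -2*Q*(-5 + Q)/5 (P(Q) = -(Q + Q)*(-5 + Q)/5 = -2*Q*(-5 + Q)/5)
I(S) = -4
J = -89 (J = 5*(-4 + (⅖)*(-4)*(5 - 1*(-4))) + 3 = 5*(-4 + (⅖)*(-4)*(5 + 4)) + 3 = 5*(-4 + (⅖)*(-4)*9) + 3 = 5*(-4 - 72/5) + 3 = 5*(-92/5) + 3 = -92 + 3 = -89)
-122 - 2295*J = -122 - 2295*(-89) = -122 - 459*(-445) = -122 + 204255 = 204133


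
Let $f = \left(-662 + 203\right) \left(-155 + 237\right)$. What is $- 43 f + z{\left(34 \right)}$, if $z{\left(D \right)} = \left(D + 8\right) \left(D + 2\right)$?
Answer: $1619946$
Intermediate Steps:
$f = -37638$ ($f = \left(-459\right) 82 = -37638$)
$z{\left(D \right)} = \left(2 + D\right) \left(8 + D\right)$ ($z{\left(D \right)} = \left(8 + D\right) \left(2 + D\right) = \left(2 + D\right) \left(8 + D\right)$)
$- 43 f + z{\left(34 \right)} = \left(-43\right) \left(-37638\right) + \left(16 + 34^{2} + 10 \cdot 34\right) = 1618434 + \left(16 + 1156 + 340\right) = 1618434 + 1512 = 1619946$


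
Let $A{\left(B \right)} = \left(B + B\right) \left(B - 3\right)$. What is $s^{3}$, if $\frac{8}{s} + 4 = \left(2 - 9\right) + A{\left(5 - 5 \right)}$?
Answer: $- \frac{512}{1331} \approx -0.38467$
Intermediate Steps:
$A{\left(B \right)} = 2 B \left(-3 + B\right)$
$s = - \frac{8}{11}$ ($s = \frac{8}{-4 + \left(\left(2 - 9\right) + 2 \left(5 - 5\right) \left(-3 + \left(5 - 5\right)\right)\right)} = \frac{8}{-4 - \left(7 + 0 \left(-3 + 0\right)\right)} = \frac{8}{-4 - \left(7 + 0 \left(-3\right)\right)} = \frac{8}{-4 + \left(-7 + 0\right)} = \frac{8}{-4 - 7} = \frac{8}{-11} = 8 \left(- \frac{1}{11}\right) = - \frac{8}{11} \approx -0.72727$)
$s^{3} = \left(- \frac{8}{11}\right)^{3} = - \frac{512}{1331}$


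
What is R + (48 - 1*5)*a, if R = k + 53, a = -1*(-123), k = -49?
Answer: 5293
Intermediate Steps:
a = 123
R = 4 (R = -49 + 53 = 4)
R + (48 - 1*5)*a = 4 + (48 - 1*5)*123 = 4 + (48 - 5)*123 = 4 + 43*123 = 4 + 5289 = 5293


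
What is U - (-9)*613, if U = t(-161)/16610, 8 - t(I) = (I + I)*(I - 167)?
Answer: 45765881/8305 ≈ 5510.6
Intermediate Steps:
t(I) = 8 - 2*I*(-167 + I) (t(I) = 8 - (I + I)*(I - 167) = 8 - 2*I*(-167 + I))
U = -52804/8305 (U = (8 - 2*(-161)**2 + 334*(-161))/16610 = (8 - 2*25921 - 53774)*(1/16610) = (8 - 51842 - 53774)*(1/16610) = -105608*1/16610 = -52804/8305 ≈ -6.3581)
U - (-9)*613 = -52804/8305 - (-9)*613 = -52804/8305 - 1*(-5517) = -52804/8305 + 5517 = 45765881/8305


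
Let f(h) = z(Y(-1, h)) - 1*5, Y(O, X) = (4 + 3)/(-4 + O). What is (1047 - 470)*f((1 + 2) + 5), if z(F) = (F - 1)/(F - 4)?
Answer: -23657/9 ≈ -2628.6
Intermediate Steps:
Y(O, X) = 7/(-4 + O)
z(F) = (-1 + F)/(-4 + F)
f(h) = -41/9 (f(h) = (-1 + 7/(-4 - 1))/(-4 + 7/(-4 - 1)) - 1*5 = (-1 + 7/(-5))/(-4 + 7/(-5)) - 5 = (-1 + 7*(-⅕))/(-4 + 7*(-⅕)) - 5 = (-1 - 7/5)/(-4 - 7/5) - 5 = -12/5/(-27/5) - 5 = -5/27*(-12/5) - 5 = 4/9 - 5 = -41/9)
(1047 - 470)*f((1 + 2) + 5) = (1047 - 470)*(-41/9) = 577*(-41/9) = -23657/9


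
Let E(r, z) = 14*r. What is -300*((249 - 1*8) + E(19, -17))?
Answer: -152100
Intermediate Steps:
-300*((249 - 1*8) + E(19, -17)) = -300*((249 - 1*8) + 14*19) = -300*((249 - 8) + 266) = -300*(241 + 266) = -300*507 = -152100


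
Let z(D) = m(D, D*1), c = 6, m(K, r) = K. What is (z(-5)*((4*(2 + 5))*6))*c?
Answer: -5040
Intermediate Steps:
z(D) = D
(z(-5)*((4*(2 + 5))*6))*c = -5*4*(2 + 5)*6*6 = -5*4*7*6*6 = -140*6*6 = -5*168*6 = -840*6 = -5040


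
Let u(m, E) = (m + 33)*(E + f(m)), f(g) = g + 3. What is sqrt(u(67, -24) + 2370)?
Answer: sqrt(6970) ≈ 83.487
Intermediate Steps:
f(g) = 3 + g
u(m, E) = (33 + m)*(3 + E + m) (u(m, E) = (m + 33)*(E + (3 + m)) = (33 + m)*(3 + E + m))
sqrt(u(67, -24) + 2370) = sqrt((99 + 67**2 + 33*(-24) + 36*67 - 24*67) + 2370) = sqrt((99 + 4489 - 792 + 2412 - 1608) + 2370) = sqrt(4600 + 2370) = sqrt(6970)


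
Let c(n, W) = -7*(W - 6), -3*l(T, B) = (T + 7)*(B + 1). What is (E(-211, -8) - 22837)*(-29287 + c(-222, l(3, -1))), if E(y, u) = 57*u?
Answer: 681203785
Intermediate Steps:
l(T, B) = -(1 + B)*(7 + T)/3 (l(T, B) = -(T + 7)*(B + 1)/3 = -(7 + T)*(1 + B)/3 = -(1 + B)*(7 + T)/3)
c(n, W) = 42 - 7*W (c(n, W) = -7*(-6 + W) = 42 - 7*W)
(E(-211, -8) - 22837)*(-29287 + c(-222, l(3, -1))) = (57*(-8) - 22837)*(-29287 + (42 - 7*(-7/3 - 7/3*(-1) - ⅓*3 - ⅓*(-1)*3))) = (-456 - 22837)*(-29287 + (42 - 7*(-7/3 + 7/3 - 1 + 1))) = -23293*(-29287 + (42 - 7*0)) = -23293*(-29287 + (42 + 0)) = -23293*(-29287 + 42) = -23293*(-29245) = 681203785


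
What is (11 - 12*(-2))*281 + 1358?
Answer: 11193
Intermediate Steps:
(11 - 12*(-2))*281 + 1358 = (11 + 24)*281 + 1358 = 35*281 + 1358 = 9835 + 1358 = 11193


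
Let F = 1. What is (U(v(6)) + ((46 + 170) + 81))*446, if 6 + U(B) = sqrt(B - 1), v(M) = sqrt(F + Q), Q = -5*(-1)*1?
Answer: 129786 + 446*sqrt(-1 + sqrt(6)) ≈ 1.3032e+5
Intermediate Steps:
Q = 5 (Q = 5*1 = 5)
v(M) = sqrt(6) (v(M) = sqrt(1 + 5) = sqrt(6))
U(B) = -6 + sqrt(-1 + B) (U(B) = -6 + sqrt(B - 1) = -6 + sqrt(-1 + B))
(U(v(6)) + ((46 + 170) + 81))*446 = ((-6 + sqrt(-1 + sqrt(6))) + ((46 + 170) + 81))*446 = ((-6 + sqrt(-1 + sqrt(6))) + (216 + 81))*446 = ((-6 + sqrt(-1 + sqrt(6))) + 297)*446 = (291 + sqrt(-1 + sqrt(6)))*446 = 129786 + 446*sqrt(-1 + sqrt(6))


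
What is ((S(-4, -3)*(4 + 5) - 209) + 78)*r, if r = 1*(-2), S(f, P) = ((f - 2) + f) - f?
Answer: 370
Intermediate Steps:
S(f, P) = -2 + f (S(f, P) = ((-2 + f) + f) - f = (-2 + 2*f) - f = -2 + f)
r = -2
((S(-4, -3)*(4 + 5) - 209) + 78)*r = (((-2 - 4)*(4 + 5) - 209) + 78)*(-2) = ((-6*9 - 209) + 78)*(-2) = ((-54 - 209) + 78)*(-2) = (-263 + 78)*(-2) = -185*(-2) = 370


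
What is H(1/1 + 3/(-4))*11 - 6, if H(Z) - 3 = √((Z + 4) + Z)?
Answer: 27 + 33*√2/2 ≈ 50.335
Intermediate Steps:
H(Z) = 3 + √(4 + 2*Z) (H(Z) = 3 + √((Z + 4) + Z) = 3 + √((4 + Z) + Z) = 3 + √(4 + 2*Z))
H(1/1 + 3/(-4))*11 - 6 = (3 + √(4 + 2*(1/1 + 3/(-4))))*11 - 6 = (3 + √(4 + 2*(1*1 + 3*(-¼))))*11 - 6 = (3 + √(4 + 2*(1 - ¾)))*11 - 6 = (3 + √(4 + 2*(¼)))*11 - 6 = (3 + √(4 + ½))*11 - 6 = (3 + √(9/2))*11 - 6 = (3 + 3*√2/2)*11 - 6 = (33 + 33*√2/2) - 6 = 27 + 33*√2/2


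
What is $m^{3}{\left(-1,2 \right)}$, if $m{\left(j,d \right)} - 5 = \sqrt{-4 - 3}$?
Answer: $\left(5 + i \sqrt{7}\right)^{3} \approx 20.0 + 179.91 i$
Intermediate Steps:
$m{\left(j,d \right)} = 5 + i \sqrt{7}$ ($m{\left(j,d \right)} = 5 + \sqrt{-4 - 3} = 5 + \sqrt{-7} = 5 + i \sqrt{7}$)
$m^{3}{\left(-1,2 \right)} = \left(5 + i \sqrt{7}\right)^{3}$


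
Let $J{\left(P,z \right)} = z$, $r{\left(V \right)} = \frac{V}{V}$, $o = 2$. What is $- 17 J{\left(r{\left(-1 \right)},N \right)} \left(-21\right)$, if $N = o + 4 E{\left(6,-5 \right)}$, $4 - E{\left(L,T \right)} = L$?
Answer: $-2142$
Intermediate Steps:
$E{\left(L,T \right)} = 4 - L$
$N = -6$ ($N = 2 + 4 \left(4 - 6\right) = 2 + 4 \left(-2\right) = 2 - 8 = -6$)
$r{\left(V \right)} = 1$
$- 17 J{\left(r{\left(-1 \right)},N \right)} \left(-21\right) = \left(-17\right) \left(-6\right) \left(-21\right) = 102 \left(-21\right) = -2142$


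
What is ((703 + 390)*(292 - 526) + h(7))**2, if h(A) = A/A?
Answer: 65413689121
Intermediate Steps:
h(A) = 1
((703 + 390)*(292 - 526) + h(7))**2 = ((703 + 390)*(292 - 526) + 1)**2 = (1093*(-234) + 1)**2 = (-255762 + 1)**2 = (-255761)**2 = 65413689121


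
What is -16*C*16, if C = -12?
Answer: 3072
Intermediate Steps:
-16*C*16 = -16*(-12)*16 = 192*16 = 3072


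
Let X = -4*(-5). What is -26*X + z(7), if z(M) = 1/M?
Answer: -3639/7 ≈ -519.86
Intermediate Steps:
X = 20
-26*X + z(7) = -26*20 + 1/7 = -520 + ⅐ = -3639/7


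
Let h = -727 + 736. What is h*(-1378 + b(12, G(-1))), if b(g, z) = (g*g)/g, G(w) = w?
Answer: -12294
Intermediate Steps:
h = 9
b(g, z) = g (b(g, z) = g²/g = g)
h*(-1378 + b(12, G(-1))) = 9*(-1378 + 12) = 9*(-1366) = -12294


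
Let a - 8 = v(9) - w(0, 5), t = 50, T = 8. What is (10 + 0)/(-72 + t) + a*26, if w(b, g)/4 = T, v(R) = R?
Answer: -4295/11 ≈ -390.45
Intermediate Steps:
w(b, g) = 32 (w(b, g) = 4*8 = 32)
a = -15 (a = 8 + (9 - 1*32) = 8 + (9 - 32) = 8 - 23 = -15)
(10 + 0)/(-72 + t) + a*26 = (10 + 0)/(-72 + 50) - 15*26 = 10/(-22) - 390 = 10*(-1/22) - 390 = -5/11 - 390 = -4295/11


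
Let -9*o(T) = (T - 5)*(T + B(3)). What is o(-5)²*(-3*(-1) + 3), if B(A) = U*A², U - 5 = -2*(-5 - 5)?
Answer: 9680000/27 ≈ 3.5852e+5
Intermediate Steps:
U = 25 (U = 5 - 2*(-5 - 5) = 5 - 2*(-10) = 5 + 20 = 25)
B(A) = 25*A²
o(T) = -(-5 + T)*(225 + T)/9 (o(T) = -(T - 5)*(T + 25*3²)/9 = -(-5 + T)*(T + 25*9)/9 = -(-5 + T)*(T + 225)/9 = -(-5 + T)*(225 + T)/9)
o(-5)²*(-3*(-1) + 3) = (125 - 220/9*(-5) - ⅑*(-5)²)²*(-3*(-1) + 3) = (125 + 1100/9 - ⅑*25)²*(3 + 3) = (125 + 1100/9 - 25/9)²*6 = (2200/9)²*6 = (4840000/81)*6 = 9680000/27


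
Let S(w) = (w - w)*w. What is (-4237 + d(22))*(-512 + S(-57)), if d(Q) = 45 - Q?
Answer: 2157568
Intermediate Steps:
S(w) = 0 (S(w) = 0*w = 0)
(-4237 + d(22))*(-512 + S(-57)) = (-4237 + (45 - 1*22))*(-512 + 0) = (-4237 + (45 - 22))*(-512) = (-4237 + 23)*(-512) = -4214*(-512) = 2157568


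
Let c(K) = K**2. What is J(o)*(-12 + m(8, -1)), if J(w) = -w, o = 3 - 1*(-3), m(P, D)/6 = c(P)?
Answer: -2232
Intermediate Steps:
m(P, D) = 6*P**2
o = 6 (o = 3 + 3 = 6)
J(o)*(-12 + m(8, -1)) = (-1*6)*(-12 + 6*8**2) = -6*(-12 + 6*64) = -6*(-12 + 384) = -6*372 = -2232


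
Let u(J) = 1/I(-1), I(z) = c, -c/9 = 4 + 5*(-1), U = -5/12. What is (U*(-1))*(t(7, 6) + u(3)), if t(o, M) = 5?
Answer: 115/54 ≈ 2.1296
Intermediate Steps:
U = -5/12 (U = -5*1/12 = -5/12 ≈ -0.41667)
c = 9 (c = -9*(4 + 5*(-1)) = -9*(4 - 5) = -9*(-1) = 9)
I(z) = 9
u(J) = ⅑ (u(J) = 1/9 = ⅑)
(U*(-1))*(t(7, 6) + u(3)) = (-5/12*(-1))*(5 + ⅑) = (5/12)*(46/9) = 115/54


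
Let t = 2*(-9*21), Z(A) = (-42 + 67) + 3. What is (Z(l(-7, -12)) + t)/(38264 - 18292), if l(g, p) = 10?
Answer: -175/9986 ≈ -0.017525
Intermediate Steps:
Z(A) = 28 (Z(A) = 25 + 3 = 28)
t = -378 (t = 2*(-189) = -378)
(Z(l(-7, -12)) + t)/(38264 - 18292) = (28 - 378)/(38264 - 18292) = -350/19972 = -350*1/19972 = -175/9986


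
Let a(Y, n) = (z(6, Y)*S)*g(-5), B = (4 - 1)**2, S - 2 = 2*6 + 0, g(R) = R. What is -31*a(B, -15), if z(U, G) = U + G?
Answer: 32550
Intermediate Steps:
S = 14 (S = 2 + (2*6 + 0) = 2 + (12 + 0) = 2 + 12 = 14)
z(U, G) = G + U
B = 9 (B = 3**2 = 9)
a(Y, n) = -420 - 70*Y (a(Y, n) = ((Y + 6)*14)*(-5) = ((6 + Y)*14)*(-5) = (84 + 14*Y)*(-5) = -420 - 70*Y)
-31*a(B, -15) = -31*(-420 - 70*9) = -31*(-420 - 630) = -31*(-1050) = 32550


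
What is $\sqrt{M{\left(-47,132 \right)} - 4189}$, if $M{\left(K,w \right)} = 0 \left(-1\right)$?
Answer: $i \sqrt{4189} \approx 64.723 i$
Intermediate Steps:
$M{\left(K,w \right)} = 0$
$\sqrt{M{\left(-47,132 \right)} - 4189} = \sqrt{0 - 4189} = \sqrt{-4189} = i \sqrt{4189}$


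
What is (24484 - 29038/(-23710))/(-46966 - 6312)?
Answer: -290272339/631610690 ≈ -0.45957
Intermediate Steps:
(24484 - 29038/(-23710))/(-46966 - 6312) = (24484 - 29038*(-1/23710))/(-53278) = (24484 + 14519/11855)*(-1/53278) = (290272339/11855)*(-1/53278) = -290272339/631610690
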